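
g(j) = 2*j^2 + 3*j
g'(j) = 4*j + 3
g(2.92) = 25.81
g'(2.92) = 14.68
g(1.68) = 10.68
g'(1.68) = 9.72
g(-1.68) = 0.60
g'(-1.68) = -3.72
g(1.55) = 9.46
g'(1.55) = 9.20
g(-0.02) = -0.06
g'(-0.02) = 2.92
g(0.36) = 1.34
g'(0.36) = 4.44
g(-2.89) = 8.03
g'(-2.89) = -8.56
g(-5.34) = 41.01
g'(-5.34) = -18.36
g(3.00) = 27.00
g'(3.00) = 15.00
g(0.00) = 0.00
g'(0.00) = 3.00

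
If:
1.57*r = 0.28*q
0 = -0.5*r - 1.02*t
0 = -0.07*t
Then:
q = 0.00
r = 0.00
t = 0.00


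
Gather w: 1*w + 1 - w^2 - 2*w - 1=-w^2 - w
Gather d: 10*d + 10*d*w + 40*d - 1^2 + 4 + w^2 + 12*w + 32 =d*(10*w + 50) + w^2 + 12*w + 35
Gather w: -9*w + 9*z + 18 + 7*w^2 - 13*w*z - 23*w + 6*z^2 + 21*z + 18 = 7*w^2 + w*(-13*z - 32) + 6*z^2 + 30*z + 36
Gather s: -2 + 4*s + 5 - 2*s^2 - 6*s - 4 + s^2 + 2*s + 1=-s^2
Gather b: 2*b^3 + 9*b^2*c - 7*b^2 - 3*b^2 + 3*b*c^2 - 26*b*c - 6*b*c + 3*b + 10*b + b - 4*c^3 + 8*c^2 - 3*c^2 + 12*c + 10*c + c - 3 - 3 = 2*b^3 + b^2*(9*c - 10) + b*(3*c^2 - 32*c + 14) - 4*c^3 + 5*c^2 + 23*c - 6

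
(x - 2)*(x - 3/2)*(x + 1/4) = x^3 - 13*x^2/4 + 17*x/8 + 3/4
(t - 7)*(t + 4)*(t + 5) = t^3 + 2*t^2 - 43*t - 140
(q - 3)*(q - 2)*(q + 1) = q^3 - 4*q^2 + q + 6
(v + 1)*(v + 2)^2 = v^3 + 5*v^2 + 8*v + 4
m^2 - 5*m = m*(m - 5)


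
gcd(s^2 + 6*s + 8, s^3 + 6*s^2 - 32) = s + 4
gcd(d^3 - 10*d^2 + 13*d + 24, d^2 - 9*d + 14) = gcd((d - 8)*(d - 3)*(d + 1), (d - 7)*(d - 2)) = 1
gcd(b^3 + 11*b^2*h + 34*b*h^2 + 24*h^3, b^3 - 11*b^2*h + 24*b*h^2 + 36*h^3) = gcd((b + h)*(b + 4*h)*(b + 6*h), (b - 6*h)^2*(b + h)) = b + h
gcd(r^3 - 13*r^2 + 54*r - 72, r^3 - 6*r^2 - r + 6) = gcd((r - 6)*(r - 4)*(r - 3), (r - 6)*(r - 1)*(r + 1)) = r - 6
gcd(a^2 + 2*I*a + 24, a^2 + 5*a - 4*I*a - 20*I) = a - 4*I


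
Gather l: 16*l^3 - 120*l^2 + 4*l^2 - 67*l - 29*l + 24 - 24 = 16*l^3 - 116*l^2 - 96*l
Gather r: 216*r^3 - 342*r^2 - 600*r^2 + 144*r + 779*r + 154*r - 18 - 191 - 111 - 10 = 216*r^3 - 942*r^2 + 1077*r - 330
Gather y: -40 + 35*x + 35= 35*x - 5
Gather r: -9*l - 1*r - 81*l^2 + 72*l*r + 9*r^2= -81*l^2 - 9*l + 9*r^2 + r*(72*l - 1)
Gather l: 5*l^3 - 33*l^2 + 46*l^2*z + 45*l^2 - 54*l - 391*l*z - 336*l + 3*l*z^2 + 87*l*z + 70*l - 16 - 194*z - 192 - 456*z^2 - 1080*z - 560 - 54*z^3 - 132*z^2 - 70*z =5*l^3 + l^2*(46*z + 12) + l*(3*z^2 - 304*z - 320) - 54*z^3 - 588*z^2 - 1344*z - 768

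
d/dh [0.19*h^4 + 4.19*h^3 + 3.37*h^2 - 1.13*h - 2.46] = 0.76*h^3 + 12.57*h^2 + 6.74*h - 1.13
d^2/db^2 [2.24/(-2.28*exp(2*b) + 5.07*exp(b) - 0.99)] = (-2.24*(4.56*exp(b) - 5.07)*(9.12*exp(b) - 10.14)*exp(b) + (20.4288*exp(b) - 11.3568)*(2.28*exp(2*b) - 5.07*exp(b) + 0.99))*exp(b)/(2.28*exp(2*b) - 5.07*exp(b) + 0.99)^3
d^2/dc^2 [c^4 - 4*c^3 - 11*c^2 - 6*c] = 12*c^2 - 24*c - 22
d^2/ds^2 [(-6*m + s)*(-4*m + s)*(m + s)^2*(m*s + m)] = 2*m*(38*m^3 + 15*m^2*s + 5*m^2 - 48*m*s^2 - 24*m*s + 10*s^3 + 6*s^2)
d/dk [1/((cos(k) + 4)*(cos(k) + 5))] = (2*cos(k) + 9)*sin(k)/((cos(k) + 4)^2*(cos(k) + 5)^2)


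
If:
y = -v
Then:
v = -y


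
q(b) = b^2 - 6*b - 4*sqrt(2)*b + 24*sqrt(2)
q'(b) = 2*b - 6 - 4*sqrt(2)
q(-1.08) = 47.70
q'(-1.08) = -13.82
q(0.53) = 28.04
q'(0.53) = -10.60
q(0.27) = 30.87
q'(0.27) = -11.12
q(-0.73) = 42.98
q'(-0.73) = -13.12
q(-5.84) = 136.12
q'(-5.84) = -23.34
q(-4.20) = 100.54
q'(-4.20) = -20.06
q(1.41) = 19.49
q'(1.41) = -8.84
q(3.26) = 6.57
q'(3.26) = -5.14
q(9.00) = 10.03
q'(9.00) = 6.34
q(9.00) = 10.03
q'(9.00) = 6.34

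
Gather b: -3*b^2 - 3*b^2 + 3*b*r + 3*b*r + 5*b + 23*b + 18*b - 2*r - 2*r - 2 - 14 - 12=-6*b^2 + b*(6*r + 46) - 4*r - 28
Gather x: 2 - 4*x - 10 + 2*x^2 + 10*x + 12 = 2*x^2 + 6*x + 4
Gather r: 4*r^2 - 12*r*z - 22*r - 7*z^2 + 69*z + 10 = 4*r^2 + r*(-12*z - 22) - 7*z^2 + 69*z + 10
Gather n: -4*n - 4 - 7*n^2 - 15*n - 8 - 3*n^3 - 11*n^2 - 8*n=-3*n^3 - 18*n^2 - 27*n - 12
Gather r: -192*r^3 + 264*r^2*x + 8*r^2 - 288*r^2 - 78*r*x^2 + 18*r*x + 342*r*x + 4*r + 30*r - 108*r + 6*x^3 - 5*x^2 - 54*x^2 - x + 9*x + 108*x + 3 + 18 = -192*r^3 + r^2*(264*x - 280) + r*(-78*x^2 + 360*x - 74) + 6*x^3 - 59*x^2 + 116*x + 21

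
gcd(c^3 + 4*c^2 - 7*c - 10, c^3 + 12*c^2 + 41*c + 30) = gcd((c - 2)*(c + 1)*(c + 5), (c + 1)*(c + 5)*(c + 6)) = c^2 + 6*c + 5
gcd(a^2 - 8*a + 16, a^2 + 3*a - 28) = a - 4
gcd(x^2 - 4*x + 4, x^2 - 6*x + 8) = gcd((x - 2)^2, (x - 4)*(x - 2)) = x - 2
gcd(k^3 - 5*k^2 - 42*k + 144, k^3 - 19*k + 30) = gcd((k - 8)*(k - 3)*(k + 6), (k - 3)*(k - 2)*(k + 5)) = k - 3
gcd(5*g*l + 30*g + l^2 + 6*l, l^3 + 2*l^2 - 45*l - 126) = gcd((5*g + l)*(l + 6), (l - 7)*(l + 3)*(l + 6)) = l + 6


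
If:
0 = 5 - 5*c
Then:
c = 1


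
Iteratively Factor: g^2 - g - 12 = (g - 4)*(g + 3)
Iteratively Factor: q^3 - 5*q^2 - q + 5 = (q + 1)*(q^2 - 6*q + 5) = (q - 1)*(q + 1)*(q - 5)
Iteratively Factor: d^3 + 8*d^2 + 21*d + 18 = (d + 3)*(d^2 + 5*d + 6) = (d + 3)^2*(d + 2)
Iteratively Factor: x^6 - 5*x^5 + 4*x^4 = (x)*(x^5 - 5*x^4 + 4*x^3) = x^2*(x^4 - 5*x^3 + 4*x^2) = x^2*(x - 1)*(x^3 - 4*x^2) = x^3*(x - 1)*(x^2 - 4*x) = x^4*(x - 1)*(x - 4)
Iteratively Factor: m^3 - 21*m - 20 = (m + 1)*(m^2 - m - 20) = (m - 5)*(m + 1)*(m + 4)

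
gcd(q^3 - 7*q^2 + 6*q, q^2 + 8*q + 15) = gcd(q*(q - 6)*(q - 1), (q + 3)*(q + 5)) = 1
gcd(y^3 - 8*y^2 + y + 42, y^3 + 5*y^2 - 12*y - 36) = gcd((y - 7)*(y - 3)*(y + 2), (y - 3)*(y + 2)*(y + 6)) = y^2 - y - 6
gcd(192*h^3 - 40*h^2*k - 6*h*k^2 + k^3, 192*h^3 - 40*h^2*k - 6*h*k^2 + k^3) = 192*h^3 - 40*h^2*k - 6*h*k^2 + k^3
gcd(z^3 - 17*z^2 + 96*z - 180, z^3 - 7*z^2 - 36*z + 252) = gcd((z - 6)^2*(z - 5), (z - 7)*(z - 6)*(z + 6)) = z - 6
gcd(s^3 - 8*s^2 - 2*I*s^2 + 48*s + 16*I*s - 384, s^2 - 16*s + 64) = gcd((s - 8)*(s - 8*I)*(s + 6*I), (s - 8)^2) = s - 8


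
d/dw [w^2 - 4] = 2*w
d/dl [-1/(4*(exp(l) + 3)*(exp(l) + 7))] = (exp(l) + 5)*exp(l)/(2*(exp(l) + 3)^2*(exp(l) + 7)^2)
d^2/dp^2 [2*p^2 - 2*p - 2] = 4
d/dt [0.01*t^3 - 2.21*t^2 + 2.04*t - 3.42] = 0.03*t^2 - 4.42*t + 2.04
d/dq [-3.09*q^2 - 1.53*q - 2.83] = -6.18*q - 1.53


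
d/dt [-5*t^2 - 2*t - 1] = -10*t - 2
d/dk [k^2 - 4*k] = 2*k - 4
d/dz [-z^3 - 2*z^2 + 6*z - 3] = -3*z^2 - 4*z + 6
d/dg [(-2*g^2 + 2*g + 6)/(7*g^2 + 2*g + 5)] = 2*(-9*g^2 - 52*g - 1)/(49*g^4 + 28*g^3 + 74*g^2 + 20*g + 25)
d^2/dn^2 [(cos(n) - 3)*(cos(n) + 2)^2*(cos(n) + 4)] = 161*cos(n)/4 - 4*cos(2*n)^2 + 6*cos(2*n) - 45*cos(3*n)/4 + 2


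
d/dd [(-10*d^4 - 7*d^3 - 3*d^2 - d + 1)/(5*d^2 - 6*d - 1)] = (-100*d^5 + 145*d^4 + 124*d^3 + 44*d^2 - 4*d + 7)/(25*d^4 - 60*d^3 + 26*d^2 + 12*d + 1)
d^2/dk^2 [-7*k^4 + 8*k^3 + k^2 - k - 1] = -84*k^2 + 48*k + 2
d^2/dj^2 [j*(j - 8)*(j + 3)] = 6*j - 10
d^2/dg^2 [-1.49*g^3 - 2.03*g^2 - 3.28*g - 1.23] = -8.94*g - 4.06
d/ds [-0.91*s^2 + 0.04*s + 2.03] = 0.04 - 1.82*s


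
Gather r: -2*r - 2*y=-2*r - 2*y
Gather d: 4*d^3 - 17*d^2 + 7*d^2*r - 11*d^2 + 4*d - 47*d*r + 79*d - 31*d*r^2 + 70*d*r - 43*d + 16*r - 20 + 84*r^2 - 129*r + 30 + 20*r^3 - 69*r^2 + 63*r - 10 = 4*d^3 + d^2*(7*r - 28) + d*(-31*r^2 + 23*r + 40) + 20*r^3 + 15*r^2 - 50*r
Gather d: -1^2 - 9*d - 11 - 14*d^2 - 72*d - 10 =-14*d^2 - 81*d - 22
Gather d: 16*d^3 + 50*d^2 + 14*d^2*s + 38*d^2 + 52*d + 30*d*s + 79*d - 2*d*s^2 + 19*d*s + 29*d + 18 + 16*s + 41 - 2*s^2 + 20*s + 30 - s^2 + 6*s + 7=16*d^3 + d^2*(14*s + 88) + d*(-2*s^2 + 49*s + 160) - 3*s^2 + 42*s + 96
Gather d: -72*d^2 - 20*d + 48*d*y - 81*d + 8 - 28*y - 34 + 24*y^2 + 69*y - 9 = -72*d^2 + d*(48*y - 101) + 24*y^2 + 41*y - 35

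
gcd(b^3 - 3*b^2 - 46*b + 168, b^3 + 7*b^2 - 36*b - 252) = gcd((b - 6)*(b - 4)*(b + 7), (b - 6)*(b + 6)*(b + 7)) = b^2 + b - 42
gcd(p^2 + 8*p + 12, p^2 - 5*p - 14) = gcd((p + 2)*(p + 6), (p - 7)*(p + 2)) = p + 2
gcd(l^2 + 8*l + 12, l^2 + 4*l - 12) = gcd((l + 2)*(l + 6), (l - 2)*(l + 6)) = l + 6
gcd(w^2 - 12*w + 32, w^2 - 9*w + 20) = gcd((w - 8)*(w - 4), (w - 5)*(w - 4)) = w - 4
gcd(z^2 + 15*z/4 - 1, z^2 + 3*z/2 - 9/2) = 1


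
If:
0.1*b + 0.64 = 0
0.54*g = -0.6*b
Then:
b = -6.40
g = 7.11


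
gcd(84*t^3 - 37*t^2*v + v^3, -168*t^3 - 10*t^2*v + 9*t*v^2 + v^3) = 28*t^2 - 3*t*v - v^2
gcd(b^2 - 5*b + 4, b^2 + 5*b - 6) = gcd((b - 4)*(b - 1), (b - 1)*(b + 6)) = b - 1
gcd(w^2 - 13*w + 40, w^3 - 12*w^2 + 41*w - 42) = 1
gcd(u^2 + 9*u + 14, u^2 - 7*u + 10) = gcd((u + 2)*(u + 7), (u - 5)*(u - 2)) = 1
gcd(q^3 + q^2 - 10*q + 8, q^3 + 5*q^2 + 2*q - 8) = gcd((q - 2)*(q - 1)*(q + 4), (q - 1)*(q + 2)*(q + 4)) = q^2 + 3*q - 4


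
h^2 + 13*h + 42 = (h + 6)*(h + 7)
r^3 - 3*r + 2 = (r - 1)^2*(r + 2)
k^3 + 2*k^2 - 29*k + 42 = (k - 3)*(k - 2)*(k + 7)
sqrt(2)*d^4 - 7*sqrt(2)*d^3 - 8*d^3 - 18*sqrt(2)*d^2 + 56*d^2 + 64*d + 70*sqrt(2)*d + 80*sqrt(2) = (d - 8)*(d - 5*sqrt(2))*(d + sqrt(2))*(sqrt(2)*d + sqrt(2))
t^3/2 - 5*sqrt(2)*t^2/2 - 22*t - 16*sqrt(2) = (t/2 + sqrt(2))*(t - 8*sqrt(2))*(t + sqrt(2))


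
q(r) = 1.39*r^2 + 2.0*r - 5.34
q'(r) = 2.78*r + 2.0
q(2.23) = 6.03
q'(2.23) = 8.20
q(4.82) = 36.59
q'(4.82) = 15.40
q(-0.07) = -5.47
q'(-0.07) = 1.81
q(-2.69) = -0.66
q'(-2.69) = -5.48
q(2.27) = 6.36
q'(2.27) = 8.31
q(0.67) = -3.38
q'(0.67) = 3.86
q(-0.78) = -6.05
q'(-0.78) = -0.17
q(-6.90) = 47.04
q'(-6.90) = -17.18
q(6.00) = 56.70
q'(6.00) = 18.68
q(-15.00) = 277.41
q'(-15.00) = -39.70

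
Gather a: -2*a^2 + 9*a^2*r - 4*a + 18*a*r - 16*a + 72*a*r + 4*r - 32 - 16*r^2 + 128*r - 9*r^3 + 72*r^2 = a^2*(9*r - 2) + a*(90*r - 20) - 9*r^3 + 56*r^2 + 132*r - 32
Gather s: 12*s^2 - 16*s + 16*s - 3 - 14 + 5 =12*s^2 - 12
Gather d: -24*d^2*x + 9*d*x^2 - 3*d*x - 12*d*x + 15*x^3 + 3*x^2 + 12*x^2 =-24*d^2*x + d*(9*x^2 - 15*x) + 15*x^3 + 15*x^2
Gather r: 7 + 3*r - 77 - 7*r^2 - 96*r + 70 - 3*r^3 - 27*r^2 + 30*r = -3*r^3 - 34*r^2 - 63*r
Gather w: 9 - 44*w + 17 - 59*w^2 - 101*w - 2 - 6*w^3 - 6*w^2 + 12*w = -6*w^3 - 65*w^2 - 133*w + 24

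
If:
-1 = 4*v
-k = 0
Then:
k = 0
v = -1/4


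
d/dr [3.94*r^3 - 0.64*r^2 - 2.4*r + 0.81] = 11.82*r^2 - 1.28*r - 2.4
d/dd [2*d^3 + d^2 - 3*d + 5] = 6*d^2 + 2*d - 3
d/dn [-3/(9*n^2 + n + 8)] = 3*(18*n + 1)/(9*n^2 + n + 8)^2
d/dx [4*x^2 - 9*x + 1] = 8*x - 9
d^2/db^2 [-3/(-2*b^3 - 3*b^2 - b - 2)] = 6*(-3*(2*b + 1)*(2*b^3 + 3*b^2 + b + 2) + (6*b^2 + 6*b + 1)^2)/(2*b^3 + 3*b^2 + b + 2)^3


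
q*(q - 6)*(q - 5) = q^3 - 11*q^2 + 30*q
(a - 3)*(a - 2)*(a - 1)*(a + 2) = a^4 - 4*a^3 - a^2 + 16*a - 12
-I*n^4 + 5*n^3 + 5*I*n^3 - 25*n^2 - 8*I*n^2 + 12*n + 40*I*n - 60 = (n - 5)*(n - 2*I)*(n + 6*I)*(-I*n + 1)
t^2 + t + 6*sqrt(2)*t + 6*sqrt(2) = (t + 1)*(t + 6*sqrt(2))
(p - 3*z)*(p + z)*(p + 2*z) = p^3 - 7*p*z^2 - 6*z^3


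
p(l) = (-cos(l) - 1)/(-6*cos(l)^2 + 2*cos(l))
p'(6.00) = -0.32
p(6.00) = 0.54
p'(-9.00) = 0.07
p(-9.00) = 0.01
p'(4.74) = 648.64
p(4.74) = -20.29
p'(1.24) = 8646.89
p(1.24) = -79.63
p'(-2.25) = 0.42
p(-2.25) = 0.10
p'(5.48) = -2.93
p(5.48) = 1.13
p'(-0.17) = -0.18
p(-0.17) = 0.51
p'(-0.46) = -0.66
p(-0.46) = 0.63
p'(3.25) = 0.01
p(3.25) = 0.00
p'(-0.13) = -0.13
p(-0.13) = 0.51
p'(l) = (-12*sin(l)*cos(l) + 2*sin(l))*(-cos(l) - 1)/(-6*cos(l)^2 + 2*cos(l))^2 + sin(l)/(-6*cos(l)^2 + 2*cos(l)) = (3*sin(l) - sin(l)/cos(l)^2 + 6*tan(l))/(2*(3*cos(l) - 1)^2)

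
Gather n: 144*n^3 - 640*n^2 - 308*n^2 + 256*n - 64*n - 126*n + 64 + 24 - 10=144*n^3 - 948*n^2 + 66*n + 78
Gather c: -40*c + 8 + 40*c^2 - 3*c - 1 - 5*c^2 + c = 35*c^2 - 42*c + 7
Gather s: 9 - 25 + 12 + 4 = 0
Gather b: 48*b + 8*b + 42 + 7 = 56*b + 49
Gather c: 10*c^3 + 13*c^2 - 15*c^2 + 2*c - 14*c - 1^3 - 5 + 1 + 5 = 10*c^3 - 2*c^2 - 12*c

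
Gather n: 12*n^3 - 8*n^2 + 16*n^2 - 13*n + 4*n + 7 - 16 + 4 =12*n^3 + 8*n^2 - 9*n - 5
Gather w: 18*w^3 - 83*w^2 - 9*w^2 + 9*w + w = 18*w^3 - 92*w^2 + 10*w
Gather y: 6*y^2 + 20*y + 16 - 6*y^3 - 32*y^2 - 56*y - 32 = -6*y^3 - 26*y^2 - 36*y - 16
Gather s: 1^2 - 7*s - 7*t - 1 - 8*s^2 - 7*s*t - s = -8*s^2 + s*(-7*t - 8) - 7*t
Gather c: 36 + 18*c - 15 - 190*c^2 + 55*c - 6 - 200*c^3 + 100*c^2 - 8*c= -200*c^3 - 90*c^2 + 65*c + 15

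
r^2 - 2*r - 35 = (r - 7)*(r + 5)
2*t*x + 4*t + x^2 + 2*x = (2*t + x)*(x + 2)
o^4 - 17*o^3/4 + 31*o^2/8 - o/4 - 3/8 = (o - 3)*(o - 1)*(o - 1/2)*(o + 1/4)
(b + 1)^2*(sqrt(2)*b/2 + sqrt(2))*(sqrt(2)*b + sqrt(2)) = b^4 + 5*b^3 + 9*b^2 + 7*b + 2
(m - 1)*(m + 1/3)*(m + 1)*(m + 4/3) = m^4 + 5*m^3/3 - 5*m^2/9 - 5*m/3 - 4/9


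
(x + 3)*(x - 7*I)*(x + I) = x^3 + 3*x^2 - 6*I*x^2 + 7*x - 18*I*x + 21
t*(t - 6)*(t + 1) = t^3 - 5*t^2 - 6*t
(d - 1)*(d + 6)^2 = d^3 + 11*d^2 + 24*d - 36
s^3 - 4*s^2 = s^2*(s - 4)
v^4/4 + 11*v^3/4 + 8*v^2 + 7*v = v*(v/2 + 1)^2*(v + 7)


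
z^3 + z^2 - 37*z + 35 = (z - 5)*(z - 1)*(z + 7)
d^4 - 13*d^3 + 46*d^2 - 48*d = d*(d - 8)*(d - 3)*(d - 2)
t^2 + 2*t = t*(t + 2)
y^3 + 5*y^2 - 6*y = y*(y - 1)*(y + 6)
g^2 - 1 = (g - 1)*(g + 1)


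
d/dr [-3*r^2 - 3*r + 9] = -6*r - 3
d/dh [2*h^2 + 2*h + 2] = 4*h + 2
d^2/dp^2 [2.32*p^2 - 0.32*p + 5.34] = 4.64000000000000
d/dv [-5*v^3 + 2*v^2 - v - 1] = -15*v^2 + 4*v - 1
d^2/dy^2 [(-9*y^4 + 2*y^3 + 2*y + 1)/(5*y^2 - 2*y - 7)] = 2*(-225*y^6 + 270*y^5 + 837*y^4 - 880*y^3 - 2487*y^2 + 474*y + 11)/(125*y^6 - 150*y^5 - 465*y^4 + 412*y^3 + 651*y^2 - 294*y - 343)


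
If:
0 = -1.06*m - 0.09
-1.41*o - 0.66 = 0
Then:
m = -0.08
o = -0.47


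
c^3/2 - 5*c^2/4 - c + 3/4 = (c/2 + 1/2)*(c - 3)*(c - 1/2)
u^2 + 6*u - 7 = (u - 1)*(u + 7)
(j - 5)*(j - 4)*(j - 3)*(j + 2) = j^4 - 10*j^3 + 23*j^2 + 34*j - 120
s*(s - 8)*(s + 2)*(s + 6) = s^4 - 52*s^2 - 96*s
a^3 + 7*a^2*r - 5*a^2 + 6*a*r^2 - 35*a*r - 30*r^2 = (a - 5)*(a + r)*(a + 6*r)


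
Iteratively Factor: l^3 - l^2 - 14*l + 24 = (l - 2)*(l^2 + l - 12) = (l - 3)*(l - 2)*(l + 4)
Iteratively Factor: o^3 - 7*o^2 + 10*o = (o)*(o^2 - 7*o + 10) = o*(o - 2)*(o - 5)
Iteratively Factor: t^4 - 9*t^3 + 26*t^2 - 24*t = (t)*(t^3 - 9*t^2 + 26*t - 24) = t*(t - 4)*(t^2 - 5*t + 6) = t*(t - 4)*(t - 3)*(t - 2)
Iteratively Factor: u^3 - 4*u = (u)*(u^2 - 4) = u*(u + 2)*(u - 2)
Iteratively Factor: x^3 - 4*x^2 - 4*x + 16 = (x - 4)*(x^2 - 4) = (x - 4)*(x + 2)*(x - 2)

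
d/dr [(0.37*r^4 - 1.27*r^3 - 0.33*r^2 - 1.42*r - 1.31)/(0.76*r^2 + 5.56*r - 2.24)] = (0.5624*r^5 + 5.2064*r^4 - 17.4376*r^3 + 7.7788*r^2 + 3.4696*r + 10.4644)/(0.5776*r^4 + 8.4512*r^3 + 27.5088*r^2 - 24.9088*r + 5.0176)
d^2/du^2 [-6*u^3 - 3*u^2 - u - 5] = -36*u - 6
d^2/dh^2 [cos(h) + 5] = -cos(h)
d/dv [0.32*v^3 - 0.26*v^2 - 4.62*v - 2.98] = 0.96*v^2 - 0.52*v - 4.62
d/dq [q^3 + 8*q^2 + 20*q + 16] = 3*q^2 + 16*q + 20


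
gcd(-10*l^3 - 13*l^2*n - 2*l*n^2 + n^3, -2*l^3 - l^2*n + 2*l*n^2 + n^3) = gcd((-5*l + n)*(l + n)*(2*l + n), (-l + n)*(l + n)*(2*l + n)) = 2*l^2 + 3*l*n + n^2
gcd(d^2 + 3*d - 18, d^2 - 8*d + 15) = d - 3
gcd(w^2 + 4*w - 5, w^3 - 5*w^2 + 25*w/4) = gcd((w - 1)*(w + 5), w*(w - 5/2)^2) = 1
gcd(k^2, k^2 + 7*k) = k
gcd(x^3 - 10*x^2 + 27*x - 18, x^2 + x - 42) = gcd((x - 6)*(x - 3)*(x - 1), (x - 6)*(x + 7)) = x - 6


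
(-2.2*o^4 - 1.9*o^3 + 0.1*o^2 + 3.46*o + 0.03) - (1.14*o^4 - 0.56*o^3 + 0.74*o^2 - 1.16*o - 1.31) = -3.34*o^4 - 1.34*o^3 - 0.64*o^2 + 4.62*o + 1.34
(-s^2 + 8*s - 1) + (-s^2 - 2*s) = -2*s^2 + 6*s - 1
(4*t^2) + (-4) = 4*t^2 - 4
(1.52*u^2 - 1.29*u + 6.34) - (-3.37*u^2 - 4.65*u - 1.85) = 4.89*u^2 + 3.36*u + 8.19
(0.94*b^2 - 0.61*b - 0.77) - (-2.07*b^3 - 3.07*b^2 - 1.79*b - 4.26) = 2.07*b^3 + 4.01*b^2 + 1.18*b + 3.49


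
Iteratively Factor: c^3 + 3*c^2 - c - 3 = (c - 1)*(c^2 + 4*c + 3) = (c - 1)*(c + 3)*(c + 1)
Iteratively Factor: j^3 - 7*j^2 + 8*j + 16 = (j - 4)*(j^2 - 3*j - 4) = (j - 4)*(j + 1)*(j - 4)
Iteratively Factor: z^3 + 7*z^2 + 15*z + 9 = (z + 1)*(z^2 + 6*z + 9) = (z + 1)*(z + 3)*(z + 3)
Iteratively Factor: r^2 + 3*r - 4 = (r - 1)*(r + 4)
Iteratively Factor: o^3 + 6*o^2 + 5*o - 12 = (o - 1)*(o^2 + 7*o + 12) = (o - 1)*(o + 3)*(o + 4)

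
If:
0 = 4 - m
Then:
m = 4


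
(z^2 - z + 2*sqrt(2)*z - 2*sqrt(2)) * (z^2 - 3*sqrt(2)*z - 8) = z^4 - sqrt(2)*z^3 - z^3 - 20*z^2 + sqrt(2)*z^2 - 16*sqrt(2)*z + 20*z + 16*sqrt(2)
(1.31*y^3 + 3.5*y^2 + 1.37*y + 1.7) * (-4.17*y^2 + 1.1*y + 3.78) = -5.4627*y^5 - 13.154*y^4 + 3.0889*y^3 + 7.648*y^2 + 7.0486*y + 6.426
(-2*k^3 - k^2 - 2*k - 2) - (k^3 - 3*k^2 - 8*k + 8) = -3*k^3 + 2*k^2 + 6*k - 10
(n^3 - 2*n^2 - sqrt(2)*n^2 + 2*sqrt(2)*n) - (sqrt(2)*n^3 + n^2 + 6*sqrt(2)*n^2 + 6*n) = -sqrt(2)*n^3 + n^3 - 7*sqrt(2)*n^2 - 3*n^2 - 6*n + 2*sqrt(2)*n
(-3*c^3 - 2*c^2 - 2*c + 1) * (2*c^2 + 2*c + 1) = -6*c^5 - 10*c^4 - 11*c^3 - 4*c^2 + 1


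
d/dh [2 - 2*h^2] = -4*h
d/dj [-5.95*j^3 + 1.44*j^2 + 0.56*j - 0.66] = -17.85*j^2 + 2.88*j + 0.56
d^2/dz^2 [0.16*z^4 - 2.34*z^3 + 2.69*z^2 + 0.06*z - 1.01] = 1.92*z^2 - 14.04*z + 5.38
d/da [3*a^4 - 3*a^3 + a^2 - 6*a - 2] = 12*a^3 - 9*a^2 + 2*a - 6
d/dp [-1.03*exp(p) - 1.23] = -1.03*exp(p)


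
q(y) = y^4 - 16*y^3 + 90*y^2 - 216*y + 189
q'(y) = 4*y^3 - 48*y^2 + 180*y - 216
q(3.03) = -0.00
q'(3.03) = -0.01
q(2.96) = 0.00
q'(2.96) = -0.02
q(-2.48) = 1560.09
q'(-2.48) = -1018.63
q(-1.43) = 732.89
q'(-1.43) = -583.25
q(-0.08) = 206.86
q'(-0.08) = -230.71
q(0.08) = 172.29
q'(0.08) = -201.91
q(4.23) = -5.15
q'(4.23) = -10.71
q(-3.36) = 2665.21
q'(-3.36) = -1514.43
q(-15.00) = 128304.00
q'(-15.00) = -27216.00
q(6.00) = -27.00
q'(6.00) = 0.00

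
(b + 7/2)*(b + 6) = b^2 + 19*b/2 + 21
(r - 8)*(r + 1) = r^2 - 7*r - 8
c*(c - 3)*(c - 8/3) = c^3 - 17*c^2/3 + 8*c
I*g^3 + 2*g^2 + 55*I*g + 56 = (g - 8*I)*(g + 7*I)*(I*g + 1)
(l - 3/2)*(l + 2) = l^2 + l/2 - 3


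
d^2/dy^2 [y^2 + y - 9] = 2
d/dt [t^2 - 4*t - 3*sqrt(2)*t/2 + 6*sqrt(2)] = 2*t - 4 - 3*sqrt(2)/2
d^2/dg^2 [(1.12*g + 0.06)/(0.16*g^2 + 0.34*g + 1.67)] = ((0.32*g + 0.34)*(0.64*g + 0.68)*(1.12*g + 0.06) - (1.0752*g + 0.7808)*(0.16*g^2 + 0.34*g + 1.67))/(0.16*g^2 + 0.34*g + 1.67)^3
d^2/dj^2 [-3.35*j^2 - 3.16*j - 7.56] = -6.70000000000000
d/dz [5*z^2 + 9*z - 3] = 10*z + 9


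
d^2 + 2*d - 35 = (d - 5)*(d + 7)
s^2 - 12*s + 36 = (s - 6)^2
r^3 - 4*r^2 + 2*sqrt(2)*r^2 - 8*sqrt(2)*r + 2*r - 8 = (r - 4)*(r + sqrt(2))^2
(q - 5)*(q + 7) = q^2 + 2*q - 35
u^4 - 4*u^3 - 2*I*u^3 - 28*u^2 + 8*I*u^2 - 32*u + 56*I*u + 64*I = (u - 8)*(u + 2)^2*(u - 2*I)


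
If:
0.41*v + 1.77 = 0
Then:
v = -4.32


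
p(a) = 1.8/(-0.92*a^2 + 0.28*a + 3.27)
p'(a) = 1.8*(1.84*a - 0.28)/(-0.92*a^2 + 0.28*a + 3.27)^2 = (3.312*a - 0.504)/(-0.92*a^2 + 0.28*a + 3.27)^2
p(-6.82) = -0.04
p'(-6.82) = -0.01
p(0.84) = 0.63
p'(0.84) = 0.28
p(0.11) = 0.55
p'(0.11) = -0.01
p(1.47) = 1.06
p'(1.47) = 1.52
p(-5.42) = -0.07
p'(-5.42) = -0.03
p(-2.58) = -0.50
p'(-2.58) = -0.71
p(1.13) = 0.75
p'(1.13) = 0.56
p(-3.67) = -0.18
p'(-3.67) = -0.12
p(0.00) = 0.55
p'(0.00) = -0.05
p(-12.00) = -0.01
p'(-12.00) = -0.00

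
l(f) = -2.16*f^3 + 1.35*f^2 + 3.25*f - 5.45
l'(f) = -6.48*f^2 + 2.7*f + 3.25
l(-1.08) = -4.66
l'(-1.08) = -7.22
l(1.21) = -3.37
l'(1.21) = -2.97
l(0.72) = -3.22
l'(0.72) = 1.83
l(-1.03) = -5.00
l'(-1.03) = -6.41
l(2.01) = -11.00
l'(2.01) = -17.50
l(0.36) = -4.21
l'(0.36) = 3.38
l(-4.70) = 233.35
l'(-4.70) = -152.58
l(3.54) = -72.85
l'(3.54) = -68.40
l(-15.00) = 7539.55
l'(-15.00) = -1495.25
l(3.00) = -41.87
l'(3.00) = -46.97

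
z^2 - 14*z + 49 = (z - 7)^2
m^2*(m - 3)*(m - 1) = m^4 - 4*m^3 + 3*m^2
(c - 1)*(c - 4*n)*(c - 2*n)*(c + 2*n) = c^4 - 4*c^3*n - c^3 - 4*c^2*n^2 + 4*c^2*n + 16*c*n^3 + 4*c*n^2 - 16*n^3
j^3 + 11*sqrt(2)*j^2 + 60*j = j*(j + 5*sqrt(2))*(j + 6*sqrt(2))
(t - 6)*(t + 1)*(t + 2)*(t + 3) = t^4 - 25*t^2 - 60*t - 36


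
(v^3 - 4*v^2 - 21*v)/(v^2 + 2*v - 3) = v*(v - 7)/(v - 1)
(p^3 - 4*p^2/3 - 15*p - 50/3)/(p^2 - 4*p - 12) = (3*p^2 - 10*p - 25)/(3*(p - 6))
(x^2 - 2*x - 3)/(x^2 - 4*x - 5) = (x - 3)/(x - 5)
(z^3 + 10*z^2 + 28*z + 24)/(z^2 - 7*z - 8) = (z^3 + 10*z^2 + 28*z + 24)/(z^2 - 7*z - 8)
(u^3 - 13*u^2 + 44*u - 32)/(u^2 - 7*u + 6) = (u^2 - 12*u + 32)/(u - 6)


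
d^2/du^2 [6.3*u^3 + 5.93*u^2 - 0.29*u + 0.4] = 37.8*u + 11.86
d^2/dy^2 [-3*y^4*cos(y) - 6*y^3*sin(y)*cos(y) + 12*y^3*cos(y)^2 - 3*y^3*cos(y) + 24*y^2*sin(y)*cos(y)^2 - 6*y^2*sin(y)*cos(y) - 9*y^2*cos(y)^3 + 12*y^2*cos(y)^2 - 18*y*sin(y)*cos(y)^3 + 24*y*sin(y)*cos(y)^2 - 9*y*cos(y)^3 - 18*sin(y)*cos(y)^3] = 3*y^4*cos(y) + 24*y^3*sin(y) + 12*y^3*sin(2*y) + 3*y^3*cos(y) - 24*y^3*cos(2*y) + 12*y^2*sin(y) - 54*y^2*sin(3*y) - 60*sqrt(2)*y^2*sin(2*y + pi/4) - 117*y^2*cos(y)/4 + 81*y^2*cos(3*y)/4 + 21*y*sin(y) - 48*y*sin(2*y) - 27*y*sin(3*y) + 36*y*sin(4*y) + 51*y*cos(y)/4 + 12*y*cos(2*y) + 369*y*cos(3*y)/4 + 36*y + 51*sin(y)/2 + 12*sin(2*y) + 51*sin(3*y)/2 + 36*sin(4*y) - 3*cos(y)/2 - 36*cos(2*y)^2 - 6*cos(2*y) + 63*cos(3*y)/2 + 30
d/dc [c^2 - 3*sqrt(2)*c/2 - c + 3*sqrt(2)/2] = 2*c - 3*sqrt(2)/2 - 1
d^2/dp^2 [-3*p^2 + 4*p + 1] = -6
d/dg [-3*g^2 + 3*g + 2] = 3 - 6*g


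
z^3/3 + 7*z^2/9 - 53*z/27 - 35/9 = (z/3 + 1)*(z - 7/3)*(z + 5/3)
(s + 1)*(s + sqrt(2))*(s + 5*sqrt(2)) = s^3 + s^2 + 6*sqrt(2)*s^2 + 6*sqrt(2)*s + 10*s + 10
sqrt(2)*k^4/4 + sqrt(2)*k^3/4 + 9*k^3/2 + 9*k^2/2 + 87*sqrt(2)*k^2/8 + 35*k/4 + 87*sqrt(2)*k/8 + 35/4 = (k/2 + 1/2)*(k + 7*sqrt(2)/2)*(k + 5*sqrt(2))*(sqrt(2)*k/2 + 1/2)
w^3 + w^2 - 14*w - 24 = (w - 4)*(w + 2)*(w + 3)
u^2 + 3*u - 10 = (u - 2)*(u + 5)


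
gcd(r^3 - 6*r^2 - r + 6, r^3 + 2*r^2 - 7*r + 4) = r - 1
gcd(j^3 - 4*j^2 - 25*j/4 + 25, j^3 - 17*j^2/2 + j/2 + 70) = j^2 - 3*j/2 - 10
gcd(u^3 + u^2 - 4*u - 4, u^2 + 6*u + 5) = u + 1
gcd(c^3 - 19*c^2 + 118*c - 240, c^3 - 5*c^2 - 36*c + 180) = c^2 - 11*c + 30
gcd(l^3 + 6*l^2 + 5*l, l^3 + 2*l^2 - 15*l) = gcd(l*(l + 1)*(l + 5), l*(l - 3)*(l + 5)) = l^2 + 5*l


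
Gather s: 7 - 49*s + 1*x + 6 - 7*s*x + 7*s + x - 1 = s*(-7*x - 42) + 2*x + 12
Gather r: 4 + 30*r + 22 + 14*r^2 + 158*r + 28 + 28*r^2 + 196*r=42*r^2 + 384*r + 54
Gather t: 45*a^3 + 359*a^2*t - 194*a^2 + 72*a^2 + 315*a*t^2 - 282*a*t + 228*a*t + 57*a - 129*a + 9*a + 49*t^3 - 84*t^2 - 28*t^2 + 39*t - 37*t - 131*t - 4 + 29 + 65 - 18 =45*a^3 - 122*a^2 - 63*a + 49*t^3 + t^2*(315*a - 112) + t*(359*a^2 - 54*a - 129) + 72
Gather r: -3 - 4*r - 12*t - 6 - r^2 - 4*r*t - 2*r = -r^2 + r*(-4*t - 6) - 12*t - 9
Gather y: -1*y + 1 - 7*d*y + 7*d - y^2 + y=-7*d*y + 7*d - y^2 + 1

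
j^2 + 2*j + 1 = (j + 1)^2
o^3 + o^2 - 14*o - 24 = (o - 4)*(o + 2)*(o + 3)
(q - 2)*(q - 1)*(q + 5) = q^3 + 2*q^2 - 13*q + 10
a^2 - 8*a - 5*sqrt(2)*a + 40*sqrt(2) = (a - 8)*(a - 5*sqrt(2))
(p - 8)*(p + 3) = p^2 - 5*p - 24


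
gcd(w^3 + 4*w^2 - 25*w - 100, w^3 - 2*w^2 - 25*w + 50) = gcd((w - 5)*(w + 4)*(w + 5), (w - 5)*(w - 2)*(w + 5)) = w^2 - 25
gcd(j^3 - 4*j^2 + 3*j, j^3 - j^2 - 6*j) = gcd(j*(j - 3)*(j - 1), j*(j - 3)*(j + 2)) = j^2 - 3*j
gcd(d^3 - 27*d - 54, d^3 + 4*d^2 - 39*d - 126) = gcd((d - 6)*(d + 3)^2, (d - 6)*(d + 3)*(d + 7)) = d^2 - 3*d - 18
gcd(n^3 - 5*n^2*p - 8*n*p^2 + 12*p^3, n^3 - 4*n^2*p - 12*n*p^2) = -n^2 + 4*n*p + 12*p^2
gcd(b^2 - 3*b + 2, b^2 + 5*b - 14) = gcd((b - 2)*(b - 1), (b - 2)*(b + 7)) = b - 2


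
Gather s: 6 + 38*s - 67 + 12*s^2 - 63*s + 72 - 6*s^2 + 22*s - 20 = 6*s^2 - 3*s - 9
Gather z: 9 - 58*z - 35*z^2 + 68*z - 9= -35*z^2 + 10*z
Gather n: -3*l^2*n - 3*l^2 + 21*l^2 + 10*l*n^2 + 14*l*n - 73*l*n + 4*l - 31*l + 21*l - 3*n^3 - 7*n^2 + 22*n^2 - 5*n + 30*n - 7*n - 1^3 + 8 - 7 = 18*l^2 - 6*l - 3*n^3 + n^2*(10*l + 15) + n*(-3*l^2 - 59*l + 18)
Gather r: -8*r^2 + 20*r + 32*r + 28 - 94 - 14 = -8*r^2 + 52*r - 80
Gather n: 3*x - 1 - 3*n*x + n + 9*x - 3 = n*(1 - 3*x) + 12*x - 4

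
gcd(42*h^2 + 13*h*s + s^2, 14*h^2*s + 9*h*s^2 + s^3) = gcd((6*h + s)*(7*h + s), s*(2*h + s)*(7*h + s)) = 7*h + s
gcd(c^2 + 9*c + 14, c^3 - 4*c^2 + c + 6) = 1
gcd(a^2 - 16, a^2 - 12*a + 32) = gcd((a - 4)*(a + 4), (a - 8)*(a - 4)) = a - 4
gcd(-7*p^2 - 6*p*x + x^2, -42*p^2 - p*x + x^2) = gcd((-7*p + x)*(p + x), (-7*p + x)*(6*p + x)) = -7*p + x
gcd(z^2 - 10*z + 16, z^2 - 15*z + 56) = z - 8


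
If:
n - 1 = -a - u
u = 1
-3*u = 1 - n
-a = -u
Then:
No Solution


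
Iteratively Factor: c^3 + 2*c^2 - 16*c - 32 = (c + 4)*(c^2 - 2*c - 8) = (c - 4)*(c + 4)*(c + 2)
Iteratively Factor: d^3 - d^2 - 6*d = (d + 2)*(d^2 - 3*d) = d*(d + 2)*(d - 3)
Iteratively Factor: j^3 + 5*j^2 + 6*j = (j + 3)*(j^2 + 2*j) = (j + 2)*(j + 3)*(j)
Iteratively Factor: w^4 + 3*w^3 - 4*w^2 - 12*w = (w - 2)*(w^3 + 5*w^2 + 6*w) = (w - 2)*(w + 3)*(w^2 + 2*w) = w*(w - 2)*(w + 3)*(w + 2)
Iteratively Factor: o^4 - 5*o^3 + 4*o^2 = (o)*(o^3 - 5*o^2 + 4*o) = o^2*(o^2 - 5*o + 4) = o^2*(o - 4)*(o - 1)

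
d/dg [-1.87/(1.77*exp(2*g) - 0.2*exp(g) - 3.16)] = (6.6198*exp(g) - 0.374)*exp(g)/(-1.77*exp(2*g) + 0.2*exp(g) + 3.16)^2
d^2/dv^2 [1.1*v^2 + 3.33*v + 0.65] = 2.20000000000000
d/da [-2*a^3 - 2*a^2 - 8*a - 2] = -6*a^2 - 4*a - 8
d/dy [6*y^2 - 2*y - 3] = 12*y - 2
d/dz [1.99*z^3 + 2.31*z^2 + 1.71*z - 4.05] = 5.97*z^2 + 4.62*z + 1.71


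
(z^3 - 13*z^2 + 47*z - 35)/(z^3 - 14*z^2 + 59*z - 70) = (z - 1)/(z - 2)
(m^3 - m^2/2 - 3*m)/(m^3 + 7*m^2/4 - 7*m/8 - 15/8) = 4*m*(m - 2)/(4*m^2 + m - 5)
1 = 1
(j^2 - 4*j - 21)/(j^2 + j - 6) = (j - 7)/(j - 2)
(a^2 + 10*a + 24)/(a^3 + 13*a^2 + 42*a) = (a + 4)/(a*(a + 7))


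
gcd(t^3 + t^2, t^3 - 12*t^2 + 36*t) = t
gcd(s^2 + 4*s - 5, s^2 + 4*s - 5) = s^2 + 4*s - 5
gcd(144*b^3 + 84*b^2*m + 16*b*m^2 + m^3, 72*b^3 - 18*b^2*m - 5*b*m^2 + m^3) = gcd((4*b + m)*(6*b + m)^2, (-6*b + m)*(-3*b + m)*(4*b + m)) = 4*b + m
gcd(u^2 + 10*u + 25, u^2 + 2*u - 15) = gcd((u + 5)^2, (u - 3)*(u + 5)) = u + 5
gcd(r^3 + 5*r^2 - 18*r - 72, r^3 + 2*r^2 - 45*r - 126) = r^2 + 9*r + 18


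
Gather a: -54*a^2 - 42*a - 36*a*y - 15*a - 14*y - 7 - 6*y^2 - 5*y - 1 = -54*a^2 + a*(-36*y - 57) - 6*y^2 - 19*y - 8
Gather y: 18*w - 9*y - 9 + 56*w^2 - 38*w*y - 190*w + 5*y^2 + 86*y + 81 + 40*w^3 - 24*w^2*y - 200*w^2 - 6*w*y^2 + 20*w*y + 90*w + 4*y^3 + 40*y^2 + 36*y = 40*w^3 - 144*w^2 - 82*w + 4*y^3 + y^2*(45 - 6*w) + y*(-24*w^2 - 18*w + 113) + 72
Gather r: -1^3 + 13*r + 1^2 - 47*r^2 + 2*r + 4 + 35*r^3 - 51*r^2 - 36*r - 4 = 35*r^3 - 98*r^2 - 21*r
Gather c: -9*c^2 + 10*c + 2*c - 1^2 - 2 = -9*c^2 + 12*c - 3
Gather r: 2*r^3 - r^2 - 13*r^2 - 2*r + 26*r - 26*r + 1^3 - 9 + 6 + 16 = 2*r^3 - 14*r^2 - 2*r + 14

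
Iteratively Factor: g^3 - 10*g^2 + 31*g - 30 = (g - 2)*(g^2 - 8*g + 15) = (g - 3)*(g - 2)*(g - 5)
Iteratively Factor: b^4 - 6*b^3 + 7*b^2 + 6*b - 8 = (b - 4)*(b^3 - 2*b^2 - b + 2) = (b - 4)*(b - 2)*(b^2 - 1) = (b - 4)*(b - 2)*(b - 1)*(b + 1)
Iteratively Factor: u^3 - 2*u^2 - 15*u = (u - 5)*(u^2 + 3*u) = (u - 5)*(u + 3)*(u)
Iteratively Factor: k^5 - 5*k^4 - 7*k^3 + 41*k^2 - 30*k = (k)*(k^4 - 5*k^3 - 7*k^2 + 41*k - 30) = k*(k - 1)*(k^3 - 4*k^2 - 11*k + 30) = k*(k - 5)*(k - 1)*(k^2 + k - 6) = k*(k - 5)*(k - 2)*(k - 1)*(k + 3)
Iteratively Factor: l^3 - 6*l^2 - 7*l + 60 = (l - 5)*(l^2 - l - 12) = (l - 5)*(l + 3)*(l - 4)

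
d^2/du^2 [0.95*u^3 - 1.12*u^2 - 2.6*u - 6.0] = 5.7*u - 2.24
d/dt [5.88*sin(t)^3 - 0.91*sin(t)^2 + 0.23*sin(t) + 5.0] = (17.64*sin(t)^2 - 1.82*sin(t) + 0.23)*cos(t)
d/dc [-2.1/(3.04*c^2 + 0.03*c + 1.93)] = (12.768*c + 0.063)/(3.04*c^2 + 0.03*c + 1.93)^2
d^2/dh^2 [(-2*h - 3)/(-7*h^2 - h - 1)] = 2*((2*h + 3)*(14*h + 1)^2 - (42*h + 23)*(7*h^2 + h + 1))/(7*h^2 + h + 1)^3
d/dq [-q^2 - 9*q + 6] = -2*q - 9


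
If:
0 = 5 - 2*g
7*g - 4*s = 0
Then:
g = 5/2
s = 35/8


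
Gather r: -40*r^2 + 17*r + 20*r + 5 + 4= -40*r^2 + 37*r + 9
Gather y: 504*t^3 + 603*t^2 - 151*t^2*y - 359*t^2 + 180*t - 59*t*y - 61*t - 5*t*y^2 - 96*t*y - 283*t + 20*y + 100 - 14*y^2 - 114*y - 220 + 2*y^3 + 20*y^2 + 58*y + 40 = 504*t^3 + 244*t^2 - 164*t + 2*y^3 + y^2*(6 - 5*t) + y*(-151*t^2 - 155*t - 36) - 80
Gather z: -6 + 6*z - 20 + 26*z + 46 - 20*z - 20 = 12*z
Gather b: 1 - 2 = -1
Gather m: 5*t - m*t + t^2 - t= -m*t + t^2 + 4*t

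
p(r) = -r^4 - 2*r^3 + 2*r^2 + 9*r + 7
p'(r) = -4*r^3 - 6*r^2 + 4*r + 9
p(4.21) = -383.04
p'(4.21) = -378.98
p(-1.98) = -2.82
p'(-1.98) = 8.61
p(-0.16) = 5.62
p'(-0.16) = 8.22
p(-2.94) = -26.06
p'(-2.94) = 47.03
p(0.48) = 11.51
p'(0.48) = 9.10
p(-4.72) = -276.94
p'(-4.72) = 277.07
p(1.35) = 14.55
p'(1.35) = -6.38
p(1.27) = 14.96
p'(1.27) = -3.79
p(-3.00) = -29.00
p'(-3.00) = 51.00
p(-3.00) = -29.00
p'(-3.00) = 51.00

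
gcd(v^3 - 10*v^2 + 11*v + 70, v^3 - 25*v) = v - 5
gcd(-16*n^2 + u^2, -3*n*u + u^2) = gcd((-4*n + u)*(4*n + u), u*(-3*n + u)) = 1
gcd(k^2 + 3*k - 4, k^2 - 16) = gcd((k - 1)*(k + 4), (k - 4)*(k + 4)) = k + 4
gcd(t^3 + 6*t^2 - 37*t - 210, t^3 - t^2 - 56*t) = t + 7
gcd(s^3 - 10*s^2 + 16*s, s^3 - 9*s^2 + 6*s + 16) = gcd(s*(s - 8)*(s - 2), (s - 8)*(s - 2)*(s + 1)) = s^2 - 10*s + 16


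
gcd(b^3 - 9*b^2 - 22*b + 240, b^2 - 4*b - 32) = b - 8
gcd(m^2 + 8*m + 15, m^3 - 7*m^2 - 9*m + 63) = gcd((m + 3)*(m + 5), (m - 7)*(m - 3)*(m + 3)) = m + 3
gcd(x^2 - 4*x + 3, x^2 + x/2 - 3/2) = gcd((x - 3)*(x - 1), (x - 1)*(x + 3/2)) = x - 1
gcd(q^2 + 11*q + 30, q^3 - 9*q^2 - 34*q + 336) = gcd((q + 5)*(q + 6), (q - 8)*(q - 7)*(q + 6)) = q + 6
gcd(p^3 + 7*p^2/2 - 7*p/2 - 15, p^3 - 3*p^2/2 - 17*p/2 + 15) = p^2 + p - 6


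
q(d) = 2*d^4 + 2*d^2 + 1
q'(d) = 8*d^3 + 4*d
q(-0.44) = 1.46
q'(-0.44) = -2.44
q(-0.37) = 1.31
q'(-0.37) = -1.89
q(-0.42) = 1.42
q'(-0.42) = -2.27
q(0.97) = 4.65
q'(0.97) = 11.18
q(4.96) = 1260.68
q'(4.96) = 996.03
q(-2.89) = 157.22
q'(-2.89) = -204.66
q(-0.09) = 1.02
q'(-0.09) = -0.37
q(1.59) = 18.84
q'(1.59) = 38.52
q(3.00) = 181.00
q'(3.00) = 228.00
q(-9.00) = 13285.00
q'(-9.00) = -5868.00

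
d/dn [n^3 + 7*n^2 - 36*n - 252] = 3*n^2 + 14*n - 36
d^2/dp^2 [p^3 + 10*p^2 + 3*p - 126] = 6*p + 20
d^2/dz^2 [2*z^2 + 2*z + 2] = 4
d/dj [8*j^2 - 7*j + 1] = 16*j - 7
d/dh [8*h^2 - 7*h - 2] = 16*h - 7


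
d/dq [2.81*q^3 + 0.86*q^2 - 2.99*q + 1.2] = 8.43*q^2 + 1.72*q - 2.99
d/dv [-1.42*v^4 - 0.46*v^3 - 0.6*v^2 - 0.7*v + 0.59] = -5.68*v^3 - 1.38*v^2 - 1.2*v - 0.7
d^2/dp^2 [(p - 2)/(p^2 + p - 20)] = 2*((1 - 3*p)*(p^2 + p - 20) + (p - 2)*(2*p + 1)^2)/(p^2 + p - 20)^3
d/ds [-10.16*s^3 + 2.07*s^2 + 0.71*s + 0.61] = -30.48*s^2 + 4.14*s + 0.71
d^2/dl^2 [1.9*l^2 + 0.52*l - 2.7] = 3.80000000000000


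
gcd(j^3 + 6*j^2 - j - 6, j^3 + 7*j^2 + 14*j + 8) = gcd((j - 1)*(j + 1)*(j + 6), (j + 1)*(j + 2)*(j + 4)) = j + 1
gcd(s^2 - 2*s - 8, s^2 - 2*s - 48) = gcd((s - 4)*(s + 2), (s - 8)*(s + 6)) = 1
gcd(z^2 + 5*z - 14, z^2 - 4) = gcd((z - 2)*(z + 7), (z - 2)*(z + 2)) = z - 2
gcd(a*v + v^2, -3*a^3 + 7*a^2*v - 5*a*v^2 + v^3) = 1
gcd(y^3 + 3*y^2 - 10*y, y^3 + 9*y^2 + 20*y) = y^2 + 5*y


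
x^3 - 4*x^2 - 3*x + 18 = (x - 3)^2*(x + 2)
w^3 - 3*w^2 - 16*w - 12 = (w - 6)*(w + 1)*(w + 2)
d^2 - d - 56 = (d - 8)*(d + 7)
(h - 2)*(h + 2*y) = h^2 + 2*h*y - 2*h - 4*y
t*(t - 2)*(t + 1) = t^3 - t^2 - 2*t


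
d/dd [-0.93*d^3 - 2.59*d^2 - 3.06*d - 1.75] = -2.79*d^2 - 5.18*d - 3.06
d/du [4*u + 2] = 4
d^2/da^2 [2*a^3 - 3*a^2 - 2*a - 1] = 12*a - 6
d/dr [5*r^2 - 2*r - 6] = 10*r - 2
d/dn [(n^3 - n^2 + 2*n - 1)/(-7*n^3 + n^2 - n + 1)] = (-6*n^4 + 26*n^3 - 19*n^2 + 1)/(49*n^6 - 14*n^5 + 15*n^4 - 16*n^3 + 3*n^2 - 2*n + 1)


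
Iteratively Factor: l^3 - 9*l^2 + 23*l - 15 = (l - 1)*(l^2 - 8*l + 15) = (l - 3)*(l - 1)*(l - 5)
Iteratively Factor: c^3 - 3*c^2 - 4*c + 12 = (c - 3)*(c^2 - 4) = (c - 3)*(c - 2)*(c + 2)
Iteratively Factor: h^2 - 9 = (h - 3)*(h + 3)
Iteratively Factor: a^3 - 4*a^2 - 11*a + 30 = (a + 3)*(a^2 - 7*a + 10) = (a - 2)*(a + 3)*(a - 5)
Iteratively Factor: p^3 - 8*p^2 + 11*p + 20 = (p + 1)*(p^2 - 9*p + 20) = (p - 4)*(p + 1)*(p - 5)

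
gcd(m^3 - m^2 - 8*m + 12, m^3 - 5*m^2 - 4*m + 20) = m - 2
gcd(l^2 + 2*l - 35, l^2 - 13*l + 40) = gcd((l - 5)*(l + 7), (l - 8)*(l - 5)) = l - 5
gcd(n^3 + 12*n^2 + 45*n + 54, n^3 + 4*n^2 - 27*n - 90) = n^2 + 9*n + 18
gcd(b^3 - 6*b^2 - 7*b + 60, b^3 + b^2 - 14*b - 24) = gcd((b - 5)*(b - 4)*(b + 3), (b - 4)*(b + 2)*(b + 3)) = b^2 - b - 12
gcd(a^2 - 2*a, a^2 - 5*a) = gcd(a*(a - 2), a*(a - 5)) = a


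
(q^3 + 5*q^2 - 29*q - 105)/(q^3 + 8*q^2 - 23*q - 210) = (q + 3)/(q + 6)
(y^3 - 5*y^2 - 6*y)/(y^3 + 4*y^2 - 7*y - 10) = y*(y - 6)/(y^2 + 3*y - 10)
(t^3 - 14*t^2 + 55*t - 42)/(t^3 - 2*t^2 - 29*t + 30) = (t - 7)/(t + 5)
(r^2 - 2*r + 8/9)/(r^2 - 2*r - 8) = (-r^2 + 2*r - 8/9)/(-r^2 + 2*r + 8)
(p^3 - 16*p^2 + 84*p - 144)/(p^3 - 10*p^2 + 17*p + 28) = (p^2 - 12*p + 36)/(p^2 - 6*p - 7)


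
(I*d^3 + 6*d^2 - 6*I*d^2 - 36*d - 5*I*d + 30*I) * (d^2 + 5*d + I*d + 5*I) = I*d^5 + 5*d^4 - I*d^4 - 5*d^3 - 29*I*d^3 - 145*d^2 - I*d^2 - 5*d - 30*I*d - 150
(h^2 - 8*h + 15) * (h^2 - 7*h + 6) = h^4 - 15*h^3 + 77*h^2 - 153*h + 90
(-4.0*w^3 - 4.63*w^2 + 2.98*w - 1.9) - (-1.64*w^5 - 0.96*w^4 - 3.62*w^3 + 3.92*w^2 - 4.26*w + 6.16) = 1.64*w^5 + 0.96*w^4 - 0.38*w^3 - 8.55*w^2 + 7.24*w - 8.06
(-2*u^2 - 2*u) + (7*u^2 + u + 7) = 5*u^2 - u + 7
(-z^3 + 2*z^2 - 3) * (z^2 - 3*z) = -z^5 + 5*z^4 - 6*z^3 - 3*z^2 + 9*z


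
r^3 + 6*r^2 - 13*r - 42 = (r - 3)*(r + 2)*(r + 7)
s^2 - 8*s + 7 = (s - 7)*(s - 1)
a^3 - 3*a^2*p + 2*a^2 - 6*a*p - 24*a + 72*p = (a - 4)*(a + 6)*(a - 3*p)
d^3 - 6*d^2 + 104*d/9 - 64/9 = (d - 8/3)*(d - 2)*(d - 4/3)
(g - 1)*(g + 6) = g^2 + 5*g - 6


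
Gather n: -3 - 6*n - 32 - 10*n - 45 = -16*n - 80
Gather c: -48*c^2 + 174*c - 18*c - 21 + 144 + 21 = -48*c^2 + 156*c + 144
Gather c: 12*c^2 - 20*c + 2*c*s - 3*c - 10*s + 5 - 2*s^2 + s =12*c^2 + c*(2*s - 23) - 2*s^2 - 9*s + 5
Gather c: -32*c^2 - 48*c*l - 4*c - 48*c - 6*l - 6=-32*c^2 + c*(-48*l - 52) - 6*l - 6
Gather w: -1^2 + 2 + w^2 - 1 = w^2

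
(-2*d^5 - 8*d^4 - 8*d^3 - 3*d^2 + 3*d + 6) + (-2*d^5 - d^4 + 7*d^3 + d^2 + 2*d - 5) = -4*d^5 - 9*d^4 - d^3 - 2*d^2 + 5*d + 1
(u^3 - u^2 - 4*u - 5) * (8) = 8*u^3 - 8*u^2 - 32*u - 40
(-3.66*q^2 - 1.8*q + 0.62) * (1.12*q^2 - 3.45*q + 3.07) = -4.0992*q^4 + 10.611*q^3 - 4.3318*q^2 - 7.665*q + 1.9034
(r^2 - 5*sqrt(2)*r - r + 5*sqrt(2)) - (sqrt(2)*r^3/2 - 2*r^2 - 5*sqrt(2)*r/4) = -sqrt(2)*r^3/2 + 3*r^2 - 15*sqrt(2)*r/4 - r + 5*sqrt(2)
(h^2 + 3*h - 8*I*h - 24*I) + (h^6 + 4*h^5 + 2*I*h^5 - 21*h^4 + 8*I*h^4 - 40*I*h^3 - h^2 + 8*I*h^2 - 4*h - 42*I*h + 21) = h^6 + 4*h^5 + 2*I*h^5 - 21*h^4 + 8*I*h^4 - 40*I*h^3 + 8*I*h^2 - h - 50*I*h + 21 - 24*I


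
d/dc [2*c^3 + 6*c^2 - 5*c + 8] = 6*c^2 + 12*c - 5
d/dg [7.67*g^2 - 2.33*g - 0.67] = 15.34*g - 2.33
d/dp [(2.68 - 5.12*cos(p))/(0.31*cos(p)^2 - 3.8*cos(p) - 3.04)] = (-1.5872*cos(p)^2 + 1.6616*cos(p) - 25.7488)*sin(p)/(0.0961*cos(p)^4 - 2.356*cos(p)^3 + 12.5552*cos(p)^2 + 23.104*cos(p) + 9.2416)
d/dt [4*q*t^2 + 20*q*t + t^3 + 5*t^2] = 8*q*t + 20*q + 3*t^2 + 10*t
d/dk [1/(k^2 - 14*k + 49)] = 2*(7 - k)/(k^2 - 14*k + 49)^2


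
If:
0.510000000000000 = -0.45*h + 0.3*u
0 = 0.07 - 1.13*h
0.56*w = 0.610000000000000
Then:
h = 0.06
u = 1.79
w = 1.09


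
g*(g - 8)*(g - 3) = g^3 - 11*g^2 + 24*g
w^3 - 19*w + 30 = (w - 3)*(w - 2)*(w + 5)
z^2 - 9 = (z - 3)*(z + 3)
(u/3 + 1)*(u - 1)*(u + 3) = u^3/3 + 5*u^2/3 + u - 3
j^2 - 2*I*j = j*(j - 2*I)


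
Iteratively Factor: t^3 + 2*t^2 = (t)*(t^2 + 2*t) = t^2*(t + 2)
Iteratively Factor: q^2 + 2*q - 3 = (q + 3)*(q - 1)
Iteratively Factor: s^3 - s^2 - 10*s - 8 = (s - 4)*(s^2 + 3*s + 2) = (s - 4)*(s + 2)*(s + 1)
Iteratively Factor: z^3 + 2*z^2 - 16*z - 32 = (z + 2)*(z^2 - 16) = (z + 2)*(z + 4)*(z - 4)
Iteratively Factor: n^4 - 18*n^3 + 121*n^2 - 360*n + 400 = (n - 4)*(n^3 - 14*n^2 + 65*n - 100) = (n - 5)*(n - 4)*(n^2 - 9*n + 20) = (n - 5)*(n - 4)^2*(n - 5)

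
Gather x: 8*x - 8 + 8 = 8*x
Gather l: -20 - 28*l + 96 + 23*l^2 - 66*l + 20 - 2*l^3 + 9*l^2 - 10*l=-2*l^3 + 32*l^2 - 104*l + 96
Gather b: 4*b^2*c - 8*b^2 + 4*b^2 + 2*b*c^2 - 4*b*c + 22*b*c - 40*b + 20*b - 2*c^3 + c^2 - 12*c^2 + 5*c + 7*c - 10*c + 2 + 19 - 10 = b^2*(4*c - 4) + b*(2*c^2 + 18*c - 20) - 2*c^3 - 11*c^2 + 2*c + 11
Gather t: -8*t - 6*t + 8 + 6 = 14 - 14*t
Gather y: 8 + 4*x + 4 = 4*x + 12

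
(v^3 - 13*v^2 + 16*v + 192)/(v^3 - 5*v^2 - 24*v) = (v - 8)/v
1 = 1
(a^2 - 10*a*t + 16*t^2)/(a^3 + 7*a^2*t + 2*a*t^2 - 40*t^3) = (a - 8*t)/(a^2 + 9*a*t + 20*t^2)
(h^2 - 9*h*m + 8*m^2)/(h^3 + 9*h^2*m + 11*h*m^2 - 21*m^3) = (h - 8*m)/(h^2 + 10*h*m + 21*m^2)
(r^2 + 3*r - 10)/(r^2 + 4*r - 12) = (r + 5)/(r + 6)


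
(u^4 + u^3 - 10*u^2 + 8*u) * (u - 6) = u^5 - 5*u^4 - 16*u^3 + 68*u^2 - 48*u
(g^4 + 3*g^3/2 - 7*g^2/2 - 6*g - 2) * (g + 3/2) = g^5 + 3*g^4 - 5*g^3/4 - 45*g^2/4 - 11*g - 3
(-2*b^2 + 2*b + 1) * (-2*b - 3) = 4*b^3 + 2*b^2 - 8*b - 3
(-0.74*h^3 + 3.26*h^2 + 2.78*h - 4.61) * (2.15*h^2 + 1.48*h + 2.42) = -1.591*h^5 + 5.9138*h^4 + 9.011*h^3 + 2.0921*h^2 - 0.0952000000000011*h - 11.1562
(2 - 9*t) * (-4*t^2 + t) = 36*t^3 - 17*t^2 + 2*t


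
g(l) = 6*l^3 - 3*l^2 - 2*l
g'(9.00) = 1402.00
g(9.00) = 4113.00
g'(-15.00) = 4138.00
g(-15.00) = -20895.00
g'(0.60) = 0.88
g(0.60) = -0.98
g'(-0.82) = 15.02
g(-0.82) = -3.69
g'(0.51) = -0.38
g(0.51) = -1.00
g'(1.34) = 22.28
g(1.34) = 6.37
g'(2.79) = 121.37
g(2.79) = 101.37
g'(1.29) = 20.21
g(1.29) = 5.31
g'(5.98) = 605.81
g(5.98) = 1163.84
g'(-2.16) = 94.94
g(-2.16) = -70.14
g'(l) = 18*l^2 - 6*l - 2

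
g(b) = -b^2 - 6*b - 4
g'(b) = -2*b - 6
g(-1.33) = 2.21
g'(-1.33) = -3.34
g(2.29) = -22.98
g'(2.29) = -10.58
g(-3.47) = 4.78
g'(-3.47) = 0.94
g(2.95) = -30.40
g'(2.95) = -11.90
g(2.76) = -28.18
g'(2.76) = -11.52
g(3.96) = -43.44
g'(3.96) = -13.92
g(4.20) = -46.84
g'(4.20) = -14.40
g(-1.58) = 2.98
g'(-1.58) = -2.84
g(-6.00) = -4.00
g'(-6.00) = 6.00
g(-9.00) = -31.00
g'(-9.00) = 12.00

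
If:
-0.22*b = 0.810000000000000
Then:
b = -3.68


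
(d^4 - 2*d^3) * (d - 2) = d^5 - 4*d^4 + 4*d^3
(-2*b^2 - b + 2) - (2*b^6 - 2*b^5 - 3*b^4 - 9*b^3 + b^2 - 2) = -2*b^6 + 2*b^5 + 3*b^4 + 9*b^3 - 3*b^2 - b + 4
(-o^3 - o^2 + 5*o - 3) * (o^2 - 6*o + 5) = -o^5 + 5*o^4 + 6*o^3 - 38*o^2 + 43*o - 15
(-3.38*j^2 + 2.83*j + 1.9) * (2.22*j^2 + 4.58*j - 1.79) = -7.5036*j^4 - 9.1978*j^3 + 23.2296*j^2 + 3.6363*j - 3.401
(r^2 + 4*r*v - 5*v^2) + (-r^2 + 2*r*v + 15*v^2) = 6*r*v + 10*v^2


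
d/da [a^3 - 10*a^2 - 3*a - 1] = 3*a^2 - 20*a - 3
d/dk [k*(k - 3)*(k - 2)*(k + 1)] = 4*k^3 - 12*k^2 + 2*k + 6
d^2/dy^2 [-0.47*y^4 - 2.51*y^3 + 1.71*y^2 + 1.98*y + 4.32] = -5.64*y^2 - 15.06*y + 3.42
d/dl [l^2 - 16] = 2*l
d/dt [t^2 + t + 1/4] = 2*t + 1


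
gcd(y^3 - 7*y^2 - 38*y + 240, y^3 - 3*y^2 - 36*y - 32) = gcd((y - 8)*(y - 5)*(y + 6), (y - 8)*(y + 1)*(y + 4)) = y - 8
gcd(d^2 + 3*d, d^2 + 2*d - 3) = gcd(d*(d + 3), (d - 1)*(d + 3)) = d + 3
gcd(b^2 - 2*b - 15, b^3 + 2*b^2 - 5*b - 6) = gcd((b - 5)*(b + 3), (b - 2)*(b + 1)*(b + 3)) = b + 3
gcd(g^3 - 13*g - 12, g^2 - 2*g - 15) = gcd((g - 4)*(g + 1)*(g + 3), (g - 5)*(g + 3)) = g + 3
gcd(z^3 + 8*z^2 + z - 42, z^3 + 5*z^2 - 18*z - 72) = z + 3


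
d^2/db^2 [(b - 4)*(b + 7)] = 2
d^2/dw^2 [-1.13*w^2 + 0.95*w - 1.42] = -2.26000000000000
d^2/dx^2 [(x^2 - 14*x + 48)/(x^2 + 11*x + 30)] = 2*(-25*x^3 + 54*x^2 + 2844*x + 9888)/(x^6 + 33*x^5 + 453*x^4 + 3311*x^3 + 13590*x^2 + 29700*x + 27000)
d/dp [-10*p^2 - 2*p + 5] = -20*p - 2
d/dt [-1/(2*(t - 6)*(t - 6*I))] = (t - 3 - 3*I)/((t - 6)^2*(t - 6*I)^2)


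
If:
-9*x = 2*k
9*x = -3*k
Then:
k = 0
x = 0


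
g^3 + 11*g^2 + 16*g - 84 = (g - 2)*(g + 6)*(g + 7)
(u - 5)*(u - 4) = u^2 - 9*u + 20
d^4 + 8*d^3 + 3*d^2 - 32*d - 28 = (d - 2)*(d + 1)*(d + 2)*(d + 7)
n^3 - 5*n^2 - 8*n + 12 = (n - 6)*(n - 1)*(n + 2)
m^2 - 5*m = m*(m - 5)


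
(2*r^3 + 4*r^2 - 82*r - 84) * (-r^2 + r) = -2*r^5 - 2*r^4 + 86*r^3 + 2*r^2 - 84*r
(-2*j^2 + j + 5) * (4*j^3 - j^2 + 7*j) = -8*j^5 + 6*j^4 + 5*j^3 + 2*j^2 + 35*j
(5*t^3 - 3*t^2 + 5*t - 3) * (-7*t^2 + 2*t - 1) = -35*t^5 + 31*t^4 - 46*t^3 + 34*t^2 - 11*t + 3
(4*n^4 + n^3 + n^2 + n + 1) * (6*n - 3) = 24*n^5 - 6*n^4 + 3*n^3 + 3*n^2 + 3*n - 3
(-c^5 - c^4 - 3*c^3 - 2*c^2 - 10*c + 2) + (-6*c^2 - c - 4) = -c^5 - c^4 - 3*c^3 - 8*c^2 - 11*c - 2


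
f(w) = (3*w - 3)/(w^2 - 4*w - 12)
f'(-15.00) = -0.01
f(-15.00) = -0.18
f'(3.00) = -0.25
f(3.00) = -0.40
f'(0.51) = -0.24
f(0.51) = 0.11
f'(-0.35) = -0.46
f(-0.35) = 0.39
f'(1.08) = -0.20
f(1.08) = -0.02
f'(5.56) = -9.70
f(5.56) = -4.11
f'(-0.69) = -0.70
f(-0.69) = 0.58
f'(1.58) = -0.18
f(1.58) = -0.11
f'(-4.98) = -0.14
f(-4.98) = -0.55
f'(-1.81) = -31.19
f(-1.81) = 5.68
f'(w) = (4 - 2*w)*(3*w - 3)/(w^2 - 4*w - 12)^2 + 3/(w^2 - 4*w - 12) = 3*(w^2 - 4*w - 2*(w - 2)*(w - 1) - 12)/(-w^2 + 4*w + 12)^2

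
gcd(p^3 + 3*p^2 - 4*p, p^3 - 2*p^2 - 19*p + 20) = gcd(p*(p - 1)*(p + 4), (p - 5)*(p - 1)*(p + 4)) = p^2 + 3*p - 4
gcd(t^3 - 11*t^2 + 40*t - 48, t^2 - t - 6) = t - 3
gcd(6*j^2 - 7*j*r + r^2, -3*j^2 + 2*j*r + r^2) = -j + r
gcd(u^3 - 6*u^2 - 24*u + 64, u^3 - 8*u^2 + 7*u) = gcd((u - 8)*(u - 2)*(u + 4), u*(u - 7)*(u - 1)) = 1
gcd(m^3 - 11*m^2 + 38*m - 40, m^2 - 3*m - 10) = m - 5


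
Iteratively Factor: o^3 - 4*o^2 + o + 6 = (o + 1)*(o^2 - 5*o + 6) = (o - 3)*(o + 1)*(o - 2)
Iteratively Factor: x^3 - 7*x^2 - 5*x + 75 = (x + 3)*(x^2 - 10*x + 25) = (x - 5)*(x + 3)*(x - 5)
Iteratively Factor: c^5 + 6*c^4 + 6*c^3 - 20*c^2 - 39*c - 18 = (c - 2)*(c^4 + 8*c^3 + 22*c^2 + 24*c + 9) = (c - 2)*(c + 1)*(c^3 + 7*c^2 + 15*c + 9) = (c - 2)*(c + 1)*(c + 3)*(c^2 + 4*c + 3) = (c - 2)*(c + 1)*(c + 3)^2*(c + 1)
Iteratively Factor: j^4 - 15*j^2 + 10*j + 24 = (j - 3)*(j^3 + 3*j^2 - 6*j - 8) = (j - 3)*(j + 1)*(j^2 + 2*j - 8) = (j - 3)*(j - 2)*(j + 1)*(j + 4)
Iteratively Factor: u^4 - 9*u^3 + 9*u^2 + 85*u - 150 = (u - 2)*(u^3 - 7*u^2 - 5*u + 75) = (u - 5)*(u - 2)*(u^2 - 2*u - 15) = (u - 5)*(u - 2)*(u + 3)*(u - 5)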